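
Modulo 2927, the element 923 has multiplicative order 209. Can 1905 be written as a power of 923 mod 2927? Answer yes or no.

no

1905 ∈ ⟨923⟩ iff 1905^209 ≡ 1 (mod 2927), since |⟨923⟩| = 209.
1905^209 mod 2927 = 2373.
Since 2373 ≠ 1, 1905 does not lie in the subgroup.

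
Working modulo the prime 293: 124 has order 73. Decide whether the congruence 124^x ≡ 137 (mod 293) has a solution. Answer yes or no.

137 ∈ ⟨124⟩ iff 137^73 ≡ 1 (mod 293), since |⟨124⟩| = 73.
137^73 mod 293 = 1.
Since 1 = 1, 137 lies in the subgroup.

yes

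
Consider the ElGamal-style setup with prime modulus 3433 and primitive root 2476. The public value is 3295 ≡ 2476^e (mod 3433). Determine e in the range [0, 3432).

556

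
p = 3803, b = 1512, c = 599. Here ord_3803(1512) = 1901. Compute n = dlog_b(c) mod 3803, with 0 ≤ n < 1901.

Baby-step giant-step with m = ceil(sqrt(1901)) = 44.
Baby table (1512^j mod 3803 for j=0..43):
  0:1  1:1512  2:541  3:347  4:3653  5:1380  6:2516  7:1192
  8:3485  9:2165  10:2900  11:3744  12:2064  13:2308  14:2345  15:1244
  16:2246  17:3676  18:1929  19:3550  20:1567  21:35  22:3481  23:3723
  24:736  25:2356  26:2664  27:591  28:3690  29:279  30:3518  31:2622
  32:1738  33:3786  34:917  35:2212  36:1707  37:2550  38:3161  39:2864
  40:2554  41:1603  42:1225  43:139
Giant step factor: 1512^(-44) ≡ 91 (mod 3803).
Scan 599·91^i mod 3803 for i = 0, 1, …:
  i=0: 599   i=1: 1267   i=2: 1207   i=3: 3353
  i=4: 883   i=5: 490   i=6: 2757   i=7: 3692
  i=8: 1308   i=9: 1135     …   i=34: 1360
  i=35: 2064
Match at i=35, j=12: n = 35·44 + 12 = 1552.

1552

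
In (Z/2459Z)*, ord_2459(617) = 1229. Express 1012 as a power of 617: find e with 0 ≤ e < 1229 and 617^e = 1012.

Baby-step giant-step with m = ceil(sqrt(1229)) = 36.
Baby table (617^j mod 2459 for j=0..35):
  0:1  1:617  2:2003  3:1433  4:1380  5:646  6:224  7:504
  8:1134  9:1322  10:1745  11:2082  12:996  13:2241  14:739  15:1048
  16:2358  17:1617  18:1794  19:348  20:783  21:1147  22:1966  23:735
  24:1039  25:1723  26:803  27:1192  28:223  29:2346  30:1590  31:2348
  32:365  33:1436  34:772  35:1737
Giant step factor: 617^(-36) ≡ 2017 (mod 2459).
Scan 1012·2017^i mod 2459 for i = 0, 1, …:
  i=0: 1012   i=1: 234   i=2: 2309   i=3: 2366
  i=4: 1762   i=5: 699   i=6: 876   i=7: 1330
  i=8: 2300   i=9: 1426   i=10: 1671   i=11: 1577
  i=12: 1322
Match at i=12, j=9: e = 12·36 + 9 = 441.

441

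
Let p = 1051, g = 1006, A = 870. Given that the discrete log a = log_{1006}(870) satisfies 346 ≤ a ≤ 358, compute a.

Compute 1006^346 mod 1051 = 887, then multiply by 1006 repeatedly:
  1006^346=887  1006^347=23  1006^348=16  1006^349=331  1006^350=870
Found 870 at exponent 350.

350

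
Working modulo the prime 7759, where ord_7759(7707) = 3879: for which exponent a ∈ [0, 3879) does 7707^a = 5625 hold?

3181

Baby-step giant-step with m = ceil(sqrt(3879)) = 63.
Baby table (7707^j mod 7759 for j=0..62):
  0:1  1:7707  2:2704  3:6813  4:2638  5:2486  6:2631  7:2850
  8:6980  9:1713  10:4032  11:7588  12:1133  13:3156  14:6586  15:6683
  16:1639  17:121  18:1467  19:1306  20:1919  21:1079  22:5964  23:232
  24:3454  25:6608  26:5539  27:6814  28:2586  29:5190  30:1685  31:5488
  32:1707  33:4344  34:6882  35:6809  36:2846  37:7188  38:6415  39:57
  40:4795  41:6707  42:391  43:2945  44:2040  45:2546  46:7270  47:2151
  48:4533  49:4813  50:5771  51:2509  52:1435  53:2970  54:740  55:315
  56:6897  57:6029  58:4611  59:757  60:7190  61:6311  62:5465
Giant step factor: 7707^(-63) ≡ 1903 (mod 7759).
Scan 5625·1903^i mod 7759 for i = 0, 1, …:
  i=0: 5625   i=1: 4714   i=2: 1338   i=3: 1262
  i=4: 4055   i=5: 4219   i=6: 5951   i=7: 4372
  i=8: 2268   i=9: 2000     …   i=49: 2437
  i=50: 5488
Match at i=50, j=31: a = 50·63 + 31 = 3181.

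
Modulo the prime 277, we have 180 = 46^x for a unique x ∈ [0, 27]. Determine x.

5

Compute 46^0 mod 277 = 1, then multiply by 46 repeatedly:
  46^0=1  46^1=46  46^2=177  46^3=109  46^4=28
  46^5=180
Found 180 at exponent 5.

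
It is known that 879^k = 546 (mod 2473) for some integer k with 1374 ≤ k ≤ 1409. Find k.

Compute 879^1374 mod 2473 = 2120, then multiply by 879 repeatedly:
  879^1374=2120  879^1375=1311  879^1376=2424  879^1377=1443  879^1378=2221
  879^1379=1062  879^1380=1177  879^1381=869  879^1382=2167  879^1383=583
  879^1384=546
Found 546 at exponent 1384.

1384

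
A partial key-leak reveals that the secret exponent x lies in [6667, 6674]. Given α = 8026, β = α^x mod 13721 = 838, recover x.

Compute 8026^6667 mod 13721 = 838, then multiply by 8026 repeatedly:
  8026^6667=838
Found 838 at exponent 6667.

6667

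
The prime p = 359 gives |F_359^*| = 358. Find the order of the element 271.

358

The order of 271 must divide p − 1 = 358 = 2 · 179.
Divisors: 1, 2, 179, 358.
Check each in increasing order: 271^1 ≡ 271;  271^2 ≡ 205;  271^179 ≡ 358;  271^358 ≡ 1.
Smallest exponent giving 1 is 358.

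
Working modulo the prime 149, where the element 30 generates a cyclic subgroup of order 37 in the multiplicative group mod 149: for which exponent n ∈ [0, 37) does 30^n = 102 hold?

25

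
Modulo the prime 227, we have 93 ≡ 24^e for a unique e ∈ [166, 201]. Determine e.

171

Compute 24^166 mod 227 = 57, then multiply by 24 repeatedly:
  24^166=57  24^167=6  24^168=144  24^169=51  24^170=89
  24^171=93
Found 93 at exponent 171.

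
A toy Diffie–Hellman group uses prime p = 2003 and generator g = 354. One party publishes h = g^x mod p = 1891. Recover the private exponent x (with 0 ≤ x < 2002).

414

Baby-step giant-step with m = ceil(sqrt(2002)) = 45.
Baby table (354^j mod 2003 for j=0..44):
  0:1  1:354  2:1130  3:1423  4:989  5:1584  6:1899  7:1241
  8:657  9:230  10:1300  11:1513  12:801  13:1131  14:1777  15:116
  16:1004  17:885  18:822  19:553  20:1471  21:1957  22:1743  23:98
  24:641  25:575  26:1247  27:778  28:1001  29:1826  30:1438  31:290
  32:507  33:1211  34:52  35:381  36:673  37:1888  38:1353  39:245
  40:601  41:436  42:113  43:1945  44:1501
Giant step factor: 354^(-45) ≡ 43 (mod 2003).
Scan 1891·43^i mod 2003 for i = 0, 1, …:
  i=0: 1891   i=1: 1193   i=2: 1224   i=3: 554
  i=4: 1789   i=5: 813   i=6: 908   i=7: 987
  i=8: 378   i=9: 230
Match at i=9, j=9: x = 9·45 + 9 = 414.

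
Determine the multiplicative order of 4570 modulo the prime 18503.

9251

The order of 4570 must divide p − 1 = 18502 = 2 · 11 · 29^2.
Divisors: 1, 2, 11, 22, 29, 58, 319, 638, 841, 1682, 9251, 18502.
Check each in increasing order: 4570^1 ≡ 4570;  4570^2 ≡ 13516;  4570^11 ≡ 16345;  4570^22 ≡ 12711;  4570^29 ≡ 14490;  4570^58 ≡ 6559;  4570^319 ≡ 9503;  4570^638 ≡ 12369;  4570^841 ≡ 7718;  4570^1682 ≡ 6367;  4570^9251 ≡ 1.
Smallest exponent giving 1 is 9251.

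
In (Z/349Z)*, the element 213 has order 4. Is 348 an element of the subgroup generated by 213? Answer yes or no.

348 ∈ ⟨213⟩ iff 348^4 ≡ 1 (mod 349), since |⟨213⟩| = 4.
348^4 mod 349 = 1.
Since 1 = 1, 348 lies in the subgroup.

yes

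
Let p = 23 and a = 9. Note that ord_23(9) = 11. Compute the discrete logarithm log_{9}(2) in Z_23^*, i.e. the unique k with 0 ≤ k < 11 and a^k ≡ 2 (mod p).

Successive powers of 9 modulo 23:
  9^0=1  9^1=9  9^2=12  9^3=16  9^4=6  9^5=8
  9^6=3  9^7=4  9^8=13  9^9=2
So 9^9 ≡ 2 (mod 23), giving k = 9.

9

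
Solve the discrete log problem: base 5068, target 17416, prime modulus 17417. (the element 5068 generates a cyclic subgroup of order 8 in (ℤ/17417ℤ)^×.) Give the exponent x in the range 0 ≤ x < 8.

Successive powers of 5068 modulo 17417:
  5068^0=1  5068^1=5068  5068^2=11966  5068^3=15111  5068^4=17416
So 5068^4 ≡ 17416 (mod 17417), giving x = 4.

4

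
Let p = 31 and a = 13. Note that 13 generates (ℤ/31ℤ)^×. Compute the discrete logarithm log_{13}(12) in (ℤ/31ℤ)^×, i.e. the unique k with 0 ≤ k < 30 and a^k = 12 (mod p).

29

Successive powers of 13 modulo 31:
  13^0=1  13^1=13  13^2=14  13^3=27  13^4=10  13^5=6
  13^6=16  13^7=22  13^8=7  13^9=29  13^10=5  13^11=3
  13^12=8  13^13=11  13^14=19  13^15=30  13^16=18  13^17=17
  13^18=4  13^19=21  13^20=25  13^21=15  13^22=9  13^23=24
  13^24=2  13^25=26  13^26=28  13^27=23  13^28=20  13^29=12
So 13^29 ≡ 12 (mod 31), giving k = 29.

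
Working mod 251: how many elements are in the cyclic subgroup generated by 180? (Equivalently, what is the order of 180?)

The order of 180 must divide p − 1 = 250 = 2 · 5^3.
Divisors: 1, 2, 5, 10, 25, 50, 125, 250.
Check each in increasing order: 180^1 ≡ 180;  180^2 ≡ 21;  180^5 ≡ 64;  180^10 ≡ 80;  180^25 ≡ 219;  180^50 ≡ 20;  180^125 ≡ 1.
Smallest exponent giving 1 is 125.

125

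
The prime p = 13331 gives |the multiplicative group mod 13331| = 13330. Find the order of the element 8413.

The order of 8413 must divide p − 1 = 13330 = 2 · 5 · 31 · 43.
Divisors: 1, 2, 5, 10, 31, 43, 62, 86, 155, 215, 310, 430, 1333, 2666, 6665, 13330.
Check each in increasing order: 8413^1 ≡ 8413;  8413^2 ≡ 4290;  8413^5 ≡ 7271;  8413^10 ≡ 10026;  8413^31 ≡ 3960;  8413^43 ≡ 3947;  8413^62 ≡ 4344;  8413^86 ≡ 8201;  8413^155 ≡ 9990;  8413^215 ≡ 11887;  8413^310 ≡ 4234;  8413^430 ≡ 5500;  8413^1333 ≡ 6284;  8413^2666 ≡ 2234;  8413^6665 ≡ 13330;  8413^13330 ≡ 1.
Smallest exponent giving 1 is 13330.

13330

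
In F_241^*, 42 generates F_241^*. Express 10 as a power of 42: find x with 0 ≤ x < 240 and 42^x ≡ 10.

136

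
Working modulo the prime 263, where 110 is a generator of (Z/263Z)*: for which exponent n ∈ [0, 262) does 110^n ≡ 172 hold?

138

Baby-step giant-step with m = ceil(sqrt(262)) = 17.
Baby table (110^j mod 263 for j=0..16):
  0:1  1:110  2:2  3:220  4:4  5:177  6:8  7:91
  8:16  9:182  10:32  11:101  12:64  13:202  14:128  15:141
  16:256
Giant step factor: 110^(-17) ≡ 180 (mod 263).
Scan 172·180^i mod 263 for i = 0, 1, …:
  i=0: 172   i=1: 189   i=2: 93   i=3: 171
  i=4: 9   i=5: 42   i=6: 196   i=7: 38
  i=8: 2
Match at i=8, j=2: n = 8·17 + 2 = 138.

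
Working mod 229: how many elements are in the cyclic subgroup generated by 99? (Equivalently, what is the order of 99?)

114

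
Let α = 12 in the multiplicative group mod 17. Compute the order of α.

The order of 12 must divide p − 1 = 16 = 2^4.
Divisors: 1, 2, 4, 8, 16.
Check each in increasing order: 12^1 ≡ 12;  12^2 ≡ 8;  12^4 ≡ 13;  12^8 ≡ 16;  12^16 ≡ 1.
Smallest exponent giving 1 is 16.

16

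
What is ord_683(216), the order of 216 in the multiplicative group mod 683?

682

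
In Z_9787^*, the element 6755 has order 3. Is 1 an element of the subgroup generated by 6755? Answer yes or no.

1 ∈ ⟨6755⟩ iff 1^3 ≡ 1 (mod 9787), since |⟨6755⟩| = 3.
1^3 mod 9787 = 1.
Since 1 = 1, 1 lies in the subgroup.

yes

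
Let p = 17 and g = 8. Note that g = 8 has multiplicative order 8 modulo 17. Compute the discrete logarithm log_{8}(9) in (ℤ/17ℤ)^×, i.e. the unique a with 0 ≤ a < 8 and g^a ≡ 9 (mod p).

Successive powers of 8 modulo 17:
  8^0=1  8^1=8  8^2=13  8^3=2  8^4=16  8^5=9
So 8^5 ≡ 9 (mod 17), giving a = 5.

5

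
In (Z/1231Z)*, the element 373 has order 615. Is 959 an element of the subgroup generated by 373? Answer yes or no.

yes

959 ∈ ⟨373⟩ iff 959^615 ≡ 1 (mod 1231), since |⟨373⟩| = 615.
959^615 mod 1231 = 1.
Since 1 = 1, 959 lies in the subgroup.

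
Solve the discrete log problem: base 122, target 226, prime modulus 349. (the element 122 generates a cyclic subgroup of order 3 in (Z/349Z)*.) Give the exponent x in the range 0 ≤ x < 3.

2

Successive powers of 122 modulo 349:
  122^0=1  122^1=122  122^2=226
So 122^2 ≡ 226 (mod 349), giving x = 2.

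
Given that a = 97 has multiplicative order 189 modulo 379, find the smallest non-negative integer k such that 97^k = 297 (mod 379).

44

Baby-step giant-step with m = ceil(sqrt(189)) = 14.
Baby table (97^j mod 379 for j=0..13):
  0:1  1:97  2:313  3:41  4:187  5:326  6:165  7:87
  8:101  9:322  10:156  11:351  12:316  13:332
Giant step factor: 97^(-14) ≡ 310 (mod 379).
Scan 297·310^i mod 379 for i = 0, 1, …:
  i=0: 297   i=1: 352   i=2: 347   i=3: 313
Match at i=3, j=2: k = 3·14 + 2 = 44.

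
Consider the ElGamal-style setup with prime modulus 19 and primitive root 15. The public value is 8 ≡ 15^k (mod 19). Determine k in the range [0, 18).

15

Successive powers of 15 modulo 19:
  15^0=1  15^1=15  15^2=16  15^3=12  15^4=9  15^5=2
  15^6=11  15^7=13  15^8=5  15^9=18  15^10=4  15^11=3
  15^12=7  15^13=10  15^14=17  15^15=8
So 15^15 ≡ 8 (mod 19), giving k = 15.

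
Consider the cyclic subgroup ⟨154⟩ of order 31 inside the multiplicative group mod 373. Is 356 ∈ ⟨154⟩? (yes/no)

yes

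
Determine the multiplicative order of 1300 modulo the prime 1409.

The order of 1300 must divide p − 1 = 1408 = 2^7 · 11.
Divisors: 1, 2, 4, 8, 11, 16, 22, 32, 44, 64, 88, 128, 176, 352, 704, 1408.
Check each in increasing order: 1300^1 ≡ 1300;  1300^2 ≡ 609;  1300^4 ≡ 314;  1300^8 ≡ 1375;  1300^11 ≡ 1145;  1300^16 ≡ 1156;  1300^22 ≡ 655;  1300^32 ≡ 604;  1300^44 ≡ 689;  1300^64 ≡ 1294;  1300^88 ≡ 1297;  1300^128 ≡ 544;  1300^176 ≡ 1272;  1300^352 ≡ 452;  1300^704 ≡ 1408;  1300^1408 ≡ 1.
Smallest exponent giving 1 is 1408.

1408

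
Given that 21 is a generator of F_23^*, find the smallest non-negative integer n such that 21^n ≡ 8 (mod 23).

14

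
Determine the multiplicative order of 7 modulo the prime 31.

15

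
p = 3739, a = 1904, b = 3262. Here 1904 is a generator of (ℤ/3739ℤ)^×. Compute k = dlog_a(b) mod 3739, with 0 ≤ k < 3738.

2917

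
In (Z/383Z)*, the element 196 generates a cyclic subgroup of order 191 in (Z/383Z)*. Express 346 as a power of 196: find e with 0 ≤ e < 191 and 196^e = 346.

Baby-step giant-step with m = ceil(sqrt(191)) = 14.
Baby table (196^j mod 383 for j=0..13):
  0:1  1:196  2:116  3:139  4:51  5:38  6:171  7:195
  8:303  9:23  10:295  11:370  12:133  13:24
Giant step factor: 196^(-14) ≡ 344 (mod 383).
Scan 346·344^i mod 383 for i = 0, 1, …:
  i=0: 346   i=1: 294   i=2: 24
Match at i=2, j=13: e = 2·14 + 13 = 41.

41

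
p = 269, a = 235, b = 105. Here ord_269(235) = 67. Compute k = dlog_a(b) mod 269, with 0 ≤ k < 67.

55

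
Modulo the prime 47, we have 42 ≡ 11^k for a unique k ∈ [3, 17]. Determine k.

Compute 11^3 mod 47 = 15, then multiply by 11 repeatedly:
  11^3=15  11^4=24  11^5=29  11^6=37  11^7=31
  11^8=12  11^9=38  11^10=42
Found 42 at exponent 10.

10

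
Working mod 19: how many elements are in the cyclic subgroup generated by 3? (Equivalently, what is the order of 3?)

The order of 3 must divide p − 1 = 18 = 2 · 3^2.
Divisors: 1, 2, 3, 6, 9, 18.
Check each in increasing order: 3^1 ≡ 3;  3^2 ≡ 9;  3^3 ≡ 8;  3^6 ≡ 7;  3^9 ≡ 18;  3^18 ≡ 1.
Smallest exponent giving 1 is 18.

18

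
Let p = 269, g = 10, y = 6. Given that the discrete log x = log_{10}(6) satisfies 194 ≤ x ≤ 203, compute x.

198

Compute 10^194 mod 269 = 189, then multiply by 10 repeatedly:
  10^194=189  10^195=7  10^196=70  10^197=162  10^198=6
Found 6 at exponent 198.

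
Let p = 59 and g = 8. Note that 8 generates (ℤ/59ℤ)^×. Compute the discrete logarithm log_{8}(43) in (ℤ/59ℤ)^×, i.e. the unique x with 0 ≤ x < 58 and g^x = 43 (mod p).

Baby-step giant-step with m = ceil(sqrt(58)) = 8.
Baby table (8^j mod 59 for j=0..7):
  0:1  1:8  2:5  3:40  4:25  5:23  6:7  7:56
Giant step factor: 8^(-8) ≡ 27 (mod 59).
Scan 43·27^i mod 59 for i = 0, 1, …:
  i=0: 43   i=1: 40
Match at i=1, j=3: x = 1·8 + 3 = 11.

11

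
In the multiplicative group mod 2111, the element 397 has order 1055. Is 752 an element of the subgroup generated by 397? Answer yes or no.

752 ∈ ⟨397⟩ iff 752^1055 ≡ 1 (mod 2111), since |⟨397⟩| = 1055.
752^1055 mod 2111 = 1.
Since 1 = 1, 752 lies in the subgroup.

yes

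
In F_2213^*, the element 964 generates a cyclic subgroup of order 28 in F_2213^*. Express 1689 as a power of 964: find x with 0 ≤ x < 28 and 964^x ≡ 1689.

Successive powers of 964 modulo 2213:
  964^0=1  964^1=964  964^2=2049  964^3=1240  964^4=340  964^5=236
  964^6=1778  964^7=1130  964^8=524  964^9=572  964^10=371  964^11=1351
  964^12=1120  964^13=1949  964^14=2212  964^15=1249  964^16=164  964^17=973
  964^18=1873  964^19=1977  964^20=435  964^21=1083  964^22=1689
So 964^22 ≡ 1689 (mod 2213), giving x = 22.

22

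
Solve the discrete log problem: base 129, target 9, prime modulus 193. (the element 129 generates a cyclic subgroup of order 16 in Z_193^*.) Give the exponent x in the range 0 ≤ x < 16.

14

Successive powers of 129 modulo 193:
  129^0=1  129^1=129  129^2=43  129^3=143  129^4=112  129^5=166
  129^6=184  129^7=190  129^8=192  129^9=64  129^10=150  129^11=50
  129^12=81  129^13=27  129^14=9
So 129^14 ≡ 9 (mod 193), giving x = 14.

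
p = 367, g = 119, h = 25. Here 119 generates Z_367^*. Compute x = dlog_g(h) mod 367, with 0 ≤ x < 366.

324

Baby-step giant-step with m = ceil(sqrt(366)) = 20.
Baby table (119^j mod 367 for j=0..19):
  0:1  1:119  2:215  3:262  4:350  5:179  6:15  7:317
  8:289  9:260  10:112  11:116  12:225  13:351  14:298  15:230
  16:212  17:272  18:72  19:127
Giant step factor: 119^(-20) ≡ 228 (mod 367).
Scan 25·228^i mod 367 for i = 0, 1, …:
  i=0: 25   i=1: 195   i=2: 53   i=3: 340
  i=4: 83   i=5: 207   i=6: 220   i=7: 248
  i=8: 26   i=9: 56     …   i=15: 346
  i=16: 350
Match at i=16, j=4: x = 16·20 + 4 = 324.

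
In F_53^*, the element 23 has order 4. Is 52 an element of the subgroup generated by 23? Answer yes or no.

⟨23⟩ has order 4; its elements mod 53 are {1, 23, 30, 52}.
52 is in this set.

yes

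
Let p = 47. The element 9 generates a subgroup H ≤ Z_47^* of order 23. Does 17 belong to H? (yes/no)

yes

⟨9⟩ has order 23; its elements mod 47 are {1, 2, 3, 4, 6, 7, 8, 9, 12, 14, 16, 17, 18, 21, 24, 25, 27, 28, 32, 34, 36, 37, 42}.
17 is in this set.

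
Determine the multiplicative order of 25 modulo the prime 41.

10

The order of 25 must divide p − 1 = 40 = 2^3 · 5.
Divisors: 1, 2, 4, 5, 8, 10, 20, 40.
Check each in increasing order: 25^1 ≡ 25;  25^2 ≡ 10;  25^4 ≡ 18;  25^5 ≡ 40;  25^8 ≡ 37;  25^10 ≡ 1.
Smallest exponent giving 1 is 10.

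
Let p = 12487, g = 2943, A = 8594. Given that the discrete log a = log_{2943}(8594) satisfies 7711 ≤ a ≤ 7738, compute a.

7737

Compute 2943^7711 mod 12487 = 5139, then multiply by 2943 repeatedly:
  2943^7711=5139  2943^7712=2320  2943^7713=9858  2943^7714=4793  2943^7715=7976
  2943^7716=10295  2943^7717=4723  2943^7718=1758  2943^7719=4176  2943^7720=2760
  2943^7721=6130  2943^7722=9362  2943^7723=6044  2943^7724=6004  2943^7725=667
  2943^7726=2522  2943^7727=4968  2943^7728=11034  2943^7729=6862  2943^7730=3387
  2943^7731=3315  2943^7732=3698  2943^7733=7037  2943^7734=6445  2943^7735=12369
  2943^7736=2362  2943^7737=8594
Found 8594 at exponent 7737.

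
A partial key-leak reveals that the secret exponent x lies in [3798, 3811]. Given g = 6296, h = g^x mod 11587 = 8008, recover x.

Compute 6296^3798 mod 11587 = 7282, then multiply by 6296 repeatedly:
  6296^3798=7282  6296^3799=9300  6296^3800=3689  6296^3801=5596  6296^3802=7936
  6296^3803=1912  6296^3804=10646  6296^3805=8008
Found 8008 at exponent 3805.

3805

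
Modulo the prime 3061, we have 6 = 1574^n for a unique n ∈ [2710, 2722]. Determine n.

Compute 1574^2710 mod 3061 = 2714, then multiply by 1574 repeatedly:
  1574^2710=2714  1574^2711=1741  1574^2712=739  1574^2713=6
Found 6 at exponent 2713.

2713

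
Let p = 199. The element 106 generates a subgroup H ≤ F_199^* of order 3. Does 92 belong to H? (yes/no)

yes

⟨106⟩ has order 3; its elements mod 199 are {1, 92, 106}.
92 is in this set.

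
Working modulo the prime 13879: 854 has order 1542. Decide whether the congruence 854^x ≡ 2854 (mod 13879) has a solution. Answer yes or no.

2854 ∈ ⟨854⟩ iff 2854^1542 ≡ 1 (mod 13879), since |⟨854⟩| = 1542.
2854^1542 mod 13879 = 9175.
Since 9175 ≠ 1, 2854 does not lie in the subgroup.

no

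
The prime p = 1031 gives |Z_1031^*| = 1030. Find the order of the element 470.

The order of 470 must divide p − 1 = 1030 = 2 · 5 · 103.
Divisors: 1, 2, 5, 10, 103, 206, 515, 1030.
Check each in increasing order: 470^1 ≡ 470;  470^2 ≡ 266;  470^5 ≡ 415;  470^10 ≡ 48;  470^103 ≡ 660;  470^206 ≡ 518;  470^515 ≡ 1.
Smallest exponent giving 1 is 515.

515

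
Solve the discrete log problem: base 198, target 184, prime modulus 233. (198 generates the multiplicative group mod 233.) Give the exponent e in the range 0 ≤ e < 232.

Baby-step giant-step with m = ceil(sqrt(232)) = 16.
Baby table (198^j mod 233 for j=0..15):
  0:1  1:198  2:60  3:230  4:105  5:53  6:9  7:151
  8:74  9:206  10:13  11:11  12:81  13:194  14:200  15:223
Giant step factor: 198^(-16) ≡ 2 (mod 233).
Scan 184·2^i mod 233 for i = 0, 1, …:
  i=0: 184   i=1: 135   i=2: 37   i=3: 74
Match at i=3, j=8: e = 3·16 + 8 = 56.

56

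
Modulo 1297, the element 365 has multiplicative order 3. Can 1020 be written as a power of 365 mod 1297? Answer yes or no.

⟨365⟩ has order 3; its elements mod 1297 are {1, 365, 931}.
1020 is not in this set.

no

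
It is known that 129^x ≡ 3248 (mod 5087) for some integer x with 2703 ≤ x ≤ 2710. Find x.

2705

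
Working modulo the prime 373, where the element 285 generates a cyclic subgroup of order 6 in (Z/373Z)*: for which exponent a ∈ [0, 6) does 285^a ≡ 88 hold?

4

Successive powers of 285 modulo 373:
  285^0=1  285^1=285  285^2=284  285^3=372  285^4=88
So 285^4 ≡ 88 (mod 373), giving a = 4.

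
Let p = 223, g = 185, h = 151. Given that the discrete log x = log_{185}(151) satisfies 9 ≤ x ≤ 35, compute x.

11

Compute 185^9 mod 223 = 155, then multiply by 185 repeatedly:
  185^9=155  185^10=131  185^11=151
Found 151 at exponent 11.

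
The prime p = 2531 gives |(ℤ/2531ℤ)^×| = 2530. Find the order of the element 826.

506

The order of 826 must divide p − 1 = 2530 = 2 · 5 · 11 · 23.
Divisors: 1, 2, 5, 10, 11, 22, 23, 46, 55, 110, 115, 230, 253, 506, 1265, 2530.
Check each in increasing order: 826^1 ≡ 826;  826^2 ≡ 1437;  826^5 ≡ 715;  826^10 ≡ 2494;  826^11 ≡ 2341;  826^22 ≡ 666;  826^23 ≡ 889;  826^46 ≡ 649;  826^55 ≡ 1598;  826^110 ≡ 2356;  826^115 ≡ 1425;  826^230 ≡ 763;  826^253 ≡ 2530;  826^506 ≡ 1.
Smallest exponent giving 1 is 506.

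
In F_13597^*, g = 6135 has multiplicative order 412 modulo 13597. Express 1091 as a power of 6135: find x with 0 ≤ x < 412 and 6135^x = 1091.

34

Baby-step giant-step with m = ceil(sqrt(412)) = 21.
Baby table (6135^j mod 13597 for j=0..20):
  0:1  1:6135  2:1729  3:1755  4:11698  5:2264  6:7103  7:12117
  8:2996  9:10913  10:13224  11:9538  12:7739  13:11638  14:1283  15:12139
  16:1996  17:8160  18:11043  19:8551  20:3159
Giant step factor: 6135^(-21) ≡ 10978 (mod 13597).
Scan 1091·10978^i mod 13597 for i = 0, 1, …:
  i=0: 1091   i=1: 11638
Match at i=1, j=13: x = 1·21 + 13 = 34.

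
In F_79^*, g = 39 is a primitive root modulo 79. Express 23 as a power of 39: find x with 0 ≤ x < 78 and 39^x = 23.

52

Baby-step giant-step with m = ceil(sqrt(78)) = 9.
Baby table (39^j mod 79 for j=0..8):
  0:1  1:39  2:20  3:69  4:5  5:37  6:21  7:29
  8:25
Giant step factor: 39^(-9) ≡ 41 (mod 79).
Scan 23·41^i mod 79 for i = 0, 1, …:
  i=0: 23   i=1: 74   i=2: 32   i=3: 48
  i=4: 72   i=5: 29
Match at i=5, j=7: x = 5·9 + 7 = 52.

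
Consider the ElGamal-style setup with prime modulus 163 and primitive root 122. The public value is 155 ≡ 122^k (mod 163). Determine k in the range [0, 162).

Baby-step giant-step with m = ceil(sqrt(162)) = 13.
Baby table (122^j mod 163 for j=0..12):
  0:1  1:122  2:51  3:28  4:156  5:124  6:132  7:130
  8:49  9:110  10:54  11:68  12:146
Giant step factor: 122^(-13) ≡ 29 (mod 163).
Scan 155·29^i mod 163 for i = 0, 1, …:
  i=0: 155   i=1: 94   i=2: 118   i=3: 162
  i=4: 134   i=5: 137   i=6: 61   i=7: 139
  i=8: 119   i=9: 28
Match at i=9, j=3: k = 9·13 + 3 = 120.

120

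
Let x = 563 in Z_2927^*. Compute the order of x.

2926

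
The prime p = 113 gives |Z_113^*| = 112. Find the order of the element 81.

The order of 81 must divide p − 1 = 112 = 2^4 · 7.
Divisors: 1, 2, 4, 7, 8, 14, 16, 28, 56, 112.
Check each in increasing order: 81^1 ≡ 81;  81^2 ≡ 7;  81^4 ≡ 49;  81^7 ≡ 98;  81^8 ≡ 28;  81^14 ≡ 112;  81^16 ≡ 106;  81^28 ≡ 1.
Smallest exponent giving 1 is 28.

28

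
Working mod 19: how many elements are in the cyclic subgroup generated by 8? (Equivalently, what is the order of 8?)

6

The order of 8 must divide p − 1 = 18 = 2 · 3^2.
Divisors: 1, 2, 3, 6, 9, 18.
Check each in increasing order: 8^1 ≡ 8;  8^2 ≡ 7;  8^3 ≡ 18;  8^6 ≡ 1.
Smallest exponent giving 1 is 6.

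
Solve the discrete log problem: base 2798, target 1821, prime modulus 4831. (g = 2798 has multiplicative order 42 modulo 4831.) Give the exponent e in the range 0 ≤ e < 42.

Baby-step giant-step with m = ceil(sqrt(42)) = 7.
Baby table (2798^j mod 4831 for j=0..6):
  0:1  1:2798  2:2584  3:2856  4:614  5:2967  6:2008
Giant step factor: 2798^(-7) ≡ 70 (mod 4831).
Scan 1821·70^i mod 4831 for i = 0, 1, …:
  i=0: 1821   i=1: 1864   i=2: 43   i=3: 3010
  i=4: 2967
Match at i=4, j=5: e = 4·7 + 5 = 33.

33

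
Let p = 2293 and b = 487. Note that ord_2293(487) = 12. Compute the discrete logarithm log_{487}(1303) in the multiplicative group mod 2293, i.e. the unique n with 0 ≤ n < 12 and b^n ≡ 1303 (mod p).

8

Successive powers of 487 modulo 2293:
  487^0=1  487^1=487  487^2=990  487^3=600  487^4=989  487^5=113
  487^6=2292  487^7=1806  487^8=1303
So 487^8 ≡ 1303 (mod 2293), giving n = 8.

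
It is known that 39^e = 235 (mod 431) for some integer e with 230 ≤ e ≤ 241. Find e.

241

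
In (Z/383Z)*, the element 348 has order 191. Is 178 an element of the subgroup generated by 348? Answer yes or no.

no

178 ∈ ⟨348⟩ iff 178^191 ≡ 1 (mod 383), since |⟨348⟩| = 191.
178^191 mod 383 = 382.
Since 382 ≠ 1, 178 does not lie in the subgroup.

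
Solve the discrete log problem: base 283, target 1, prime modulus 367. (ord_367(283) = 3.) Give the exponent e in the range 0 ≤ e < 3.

0

Successive powers of 283 modulo 367:
  283^0=1
So 283^0 ≡ 1 (mod 367), giving e = 0.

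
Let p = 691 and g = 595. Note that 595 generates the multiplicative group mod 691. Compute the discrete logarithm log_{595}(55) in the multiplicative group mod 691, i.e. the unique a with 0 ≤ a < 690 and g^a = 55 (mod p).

593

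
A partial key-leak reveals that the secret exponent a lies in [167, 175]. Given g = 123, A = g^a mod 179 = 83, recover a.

Compute 123^167 mod 179 = 140, then multiply by 123 repeatedly:
  123^167=140  123^168=36  123^169=132  123^170=126  123^171=104
  123^172=83
Found 83 at exponent 172.

172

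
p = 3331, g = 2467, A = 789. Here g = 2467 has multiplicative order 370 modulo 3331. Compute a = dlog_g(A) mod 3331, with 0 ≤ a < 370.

Baby-step giant-step with m = ceil(sqrt(370)) = 20.
Baby table (2467^j mod 3331 for j=0..19):
  0:1  1:2467  2:352  3:2324  4:657  5:1953  6:1425  7:1270
  8:1950  9:686  10:214  11:1640  12:2046  13:1017  14:696  15:1567
  16:1829  17:1969  18:925  19:240
Giant step factor: 2467^(-20) ≡ 1586 (mod 3331).
Scan 789·1586^i mod 3331 for i = 0, 1, …:
  i=0: 789   i=1: 2229   i=2: 1003   i=3: 1871
  i=4: 2816   i=5: 2636   i=6: 291   i=7: 1848
  i=8: 2979   i=9: 1336     …   i=16: 1660
  i=17: 1270
Match at i=17, j=7: a = 17·20 + 7 = 347.

347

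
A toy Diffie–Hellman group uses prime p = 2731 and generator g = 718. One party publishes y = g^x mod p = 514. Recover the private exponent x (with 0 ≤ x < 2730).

2078

Baby-step giant-step with m = ceil(sqrt(2730)) = 53.
Baby table (718^j mod 2731 for j=0..52):
  0:1  1:718  2:2096  3:147  4:1768  5:2240  6:2492  7:451
  8:1560  9:370  10:753  11:2647  12:2501  13:1451  14:1307  15:1693
  16:279  17:959  18:350  19:48  20:1692  21:2292  22:1594  23:203
  24:1011  25:2183  26:2531  27:1143  28:1374  29:641  30:1430  31:2615
  32:1373  33:2654  34:2065  35:2468  36:2336  37:414  38:2304  39:2017
  40:776  41:44  42:1551  43:2101  44:1006  45:1324  46:244  47:408
  48:727  49:365  50:2625  51:360  52:1766
Giant step factor: 718^(-53) ≡ 1892 (mod 2731).
Scan 514·1892^i mod 2731 for i = 0, 1, …:
  i=0: 514   i=1: 252   i=2: 1590   i=3: 1449
  i=4: 2315   i=5: 2187   i=6: 339   i=7: 2334
  i=8: 2632   i=9: 1131     …   i=38: 739
  i=39: 2647
Match at i=39, j=11: x = 39·53 + 11 = 2078.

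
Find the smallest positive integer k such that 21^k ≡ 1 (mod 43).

The order of 21 must divide p − 1 = 42 = 2 · 3 · 7.
Divisors: 1, 2, 3, 6, 7, 14, 21, 42.
Check each in increasing order: 21^1 ≡ 21;  21^2 ≡ 11;  21^3 ≡ 16;  21^6 ≡ 41;  21^7 ≡ 1.
Smallest exponent giving 1 is 7.

7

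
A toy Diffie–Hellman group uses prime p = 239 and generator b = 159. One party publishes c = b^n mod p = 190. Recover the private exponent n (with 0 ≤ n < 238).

Baby-step giant-step with m = ceil(sqrt(238)) = 16.
Baby table (159^j mod 239 for j=0..15):
  0:1  1:159  2:186  3:177  4:180  5:179  6:20  7:73
  8:135  9:194  10:15  11:234  12:161  13:26  14:71  15:56
Giant step factor: 159^(-16) ≡ 192 (mod 239).
Scan 190·192^i mod 239 for i = 0, 1, …:
  i=0: 190   i=1: 152   i=2: 26
Match at i=2, j=13: n = 2·16 + 13 = 45.

45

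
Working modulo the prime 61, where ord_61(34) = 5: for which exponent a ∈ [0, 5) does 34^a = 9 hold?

Successive powers of 34 modulo 61:
  34^0=1  34^1=34  34^2=58  34^3=20  34^4=9
So 34^4 ≡ 9 (mod 61), giving a = 4.

4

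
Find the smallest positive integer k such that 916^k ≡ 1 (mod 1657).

552

The order of 916 must divide p − 1 = 1656 = 2^3 · 3^2 · 23.
Divisors: 1, 2, 3, 4, 6, 8, 9, 12, 18, 23, 24, 36, 46, 69, 72, 92, 138, 184, 207, 276, 414, 552, 828, 1656.
Check each in increasing order: 916^1 ≡ 916;  916^2 ≡ 614;  916^3 ≡ 701;  916^4 ≡ 857;  916^6 ≡ 929;  916^8 ≡ 398;  916^9 ≡ 28;  916^12 ≡ 1401;  916^18 ≡ 784;  916^23 ≡ 1497;  916^24 ≡ 913;  916^36 ≡ 1566;  916^46 ≡ 745;  916^69 ≡ 104;  916^72 ≡ 1653;  916^92 ≡ 1587;  916^138 ≡ 874;  916^184 ≡ 1586;  916^207 ≡ 1418;  916^276 ≡ 1656;  916^414 ≡ 783;  916^552 ≡ 1.
Smallest exponent giving 1 is 552.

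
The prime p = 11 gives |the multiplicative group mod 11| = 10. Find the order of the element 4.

The order of 4 must divide p − 1 = 10 = 2 · 5.
Divisors: 1, 2, 5, 10.
Check each in increasing order: 4^1 ≡ 4;  4^2 ≡ 5;  4^5 ≡ 1.
Smallest exponent giving 1 is 5.

5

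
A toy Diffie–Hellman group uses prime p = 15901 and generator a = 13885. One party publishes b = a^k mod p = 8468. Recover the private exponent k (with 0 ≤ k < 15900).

Baby-step giant-step with m = ceil(sqrt(15900)) = 127.
Baby table (13885^j mod 15901 for j=0..126):
  0:1  1:13885  2:9501  3:6689  4:14925  5:11793  6:13208  7:6847
  8:14417  9:2356  10:4703  11:11649  12:1393  13:6189  14:5261  15:15692
  16:7918  17:1916  18:1287  19:13172  20:15819  21:6302  22:67  23:8037
  24:527  25:2935  26:14113  27:10982  28:10381  29:13521  30:11879  31:14743
  32:12982  33:1334  34:13826  35:1237  36:2665  37:1898  38:5773  39:1164
  40:6724  41:7969  42:10407  43:8808  44:4489  45:13746  46:3507  47:5833
  48:7412  49:4348  50:11784  51:15451  52:843  53:1919  54:11140  55:9873
  56:4084  57:3374  58:3644  59:15859  60:5167  61:14384  62:5280  63:9190
  64:13526  65:1799  66:14545  67:14625  68:12355  69:9187  70:3673  71:5098
  72:10379  73:1652  74:8778  75:1365  76:14934  77:9550  78:3311  79:3444
  80:5633  81:13087  82:12268  83:9668  84:3938  85:11492  86:15786  87:9226
  88:4554  89:9914  90:933  91:11291  92:7576  93:7645  94:11650  95:15278
  96:15690  97:11950  98:14716  99:3810  100:15124  101:8134  102:11688  103:2274
  104:11005  105:11716  106:9430  107:6716  108:8196  109:13904  110:2999  111:12297
  112:14808  113:9150  114:14661  115:3383  116:1401  117:5962  118:1764  119:5600
  120:110  121:854  122:11545  123:4344  124:3947  125:9249  126:5889
Giant step factor: 13885^(-127) ≡ 11368 (mod 15901).
Scan 8468·11368^i mod 15901 for i = 0, 1, …:
  i=0: 8468   i=1: 15471   i=2: 9268   i=3: 14499
  i=4: 10767   i=5: 9259   i=6: 7593   i=7: 6596
  i=8: 10113   i=9: 354   i=10: 1319   i=11: 15650
  i=12: 8812   i=13: 14417
Match at i=13, j=8: k = 13·127 + 8 = 1659.

1659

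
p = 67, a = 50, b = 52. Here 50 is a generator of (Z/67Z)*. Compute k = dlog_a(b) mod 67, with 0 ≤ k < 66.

Baby-step giant-step with m = ceil(sqrt(66)) = 9.
Baby table (50^j mod 67 for j=0..8):
  0:1  1:50  2:21  3:45  4:39  5:7  6:15  7:13
  8:47
Giant step factor: 50^(-9) ≡ 27 (mod 67).
Scan 52·27^i mod 67 for i = 0, 1, …:
  i=0: 52   i=1: 64   i=2: 53   i=3: 24
  i=4: 45
Match at i=4, j=3: k = 4·9 + 3 = 39.

39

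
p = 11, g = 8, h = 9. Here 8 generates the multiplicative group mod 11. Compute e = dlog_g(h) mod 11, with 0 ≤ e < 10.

Successive powers of 8 modulo 11:
  8^0=1  8^1=8  8^2=9
So 8^2 ≡ 9 (mod 11), giving e = 2.

2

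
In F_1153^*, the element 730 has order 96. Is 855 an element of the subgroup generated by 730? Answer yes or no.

855 ∈ ⟨730⟩ iff 855^96 ≡ 1 (mod 1153), since |⟨730⟩| = 96.
855^96 mod 1153 = 502.
Since 502 ≠ 1, 855 does not lie in the subgroup.

no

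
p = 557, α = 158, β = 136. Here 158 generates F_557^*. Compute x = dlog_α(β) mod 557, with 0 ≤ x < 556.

Baby-step giant-step with m = ceil(sqrt(556)) = 24.
Baby table (158^j mod 557 for j=0..23):
  0:1  1:158  2:456  3:195  4:175  5:357  6:149  7:148
  8:547  9:91  10:453  11:278  12:478  13:329  14:181  15:191
  16:100  17:204  18:483  19:5  20:233  21:52  22:418  23:318
Giant step factor: 158^(-24) ≡ 386 (mod 557).
Scan 136·386^i mod 557 for i = 0, 1, …:
  i=0: 136   i=1: 138   i=2: 353   i=3: 350
  i=4: 306   i=5: 32   i=6: 98   i=7: 509
  i=8: 410   i=9: 72     …   i=13: 162
  i=14: 148
Match at i=14, j=7: x = 14·24 + 7 = 343.

343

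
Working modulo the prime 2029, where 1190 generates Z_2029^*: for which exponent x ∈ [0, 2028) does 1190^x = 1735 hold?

Baby-step giant-step with m = ceil(sqrt(2028)) = 46.
Baby table (1190^j mod 2029 for j=0..45):
  0:1  1:1190  2:1887  3:1456  4:1903  5:206  6:1660  7:1183
  8:1673  9:421  10:1856  11:1088  12:218  13:1737  14:1508  15:884
  16:938  17:270  18:718  19:211  20:1523  21:473  22:837  23:1820
  24:857  25:1272  26:46  27:1986  28:1584  29:19  30:291  31:1360
  32:1287  33:1664  34:1885  35:1105  36:158  37:1352  38:1912  39:771
  40:382  41:84  42:539  43:246  44:564  45:1590
Giant step factor: 1190^(-46) ≡ 1535 (mod 2029).
Scan 1735·1535^i mod 2029 for i = 0, 1, …:
  i=0: 1735   i=1: 1177   i=2: 885   i=3: 1074
  i=4: 1042   i=5: 618   i=6: 1087   i=7: 707
  i=8: 1759   i=9: 1495     …   i=29: 973
  i=30: 211
Match at i=30, j=19: x = 30·46 + 19 = 1399.

1399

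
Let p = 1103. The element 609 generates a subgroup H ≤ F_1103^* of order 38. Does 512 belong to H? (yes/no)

512 ∈ ⟨609⟩ iff 512^38 ≡ 1 (mod 1103), since |⟨609⟩| = 38.
512^38 mod 1103 = 293.
Since 293 ≠ 1, 512 does not lie in the subgroup.

no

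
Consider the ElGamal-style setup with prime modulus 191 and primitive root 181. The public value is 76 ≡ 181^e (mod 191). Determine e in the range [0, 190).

101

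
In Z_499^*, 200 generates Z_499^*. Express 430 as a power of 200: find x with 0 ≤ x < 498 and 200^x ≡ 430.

Baby-step giant-step with m = ceil(sqrt(498)) = 23.
Baby table (200^j mod 499 for j=0..22):
  0:1  1:200  2:80  3:32  4:412  5:65  6:26  7:210
  8:84  9:333  10:233  11:193  12:177  13:470  14:188  15:175
  16:70  17:28  18:111  19:244  20:397  21:59  22:323
Giant step factor: 200^(-23) ≡ 146 (mod 499).
Scan 430·146^i mod 499 for i = 0, 1, …:
  i=0: 430   i=1: 405   i=2: 248   i=3: 280
  i=4: 461   i=5: 440   i=6: 368   i=7: 335
  i=8: 8   i=9: 170     …   i=15: 424
  i=16: 28
Match at i=16, j=17: x = 16·23 + 17 = 385.

385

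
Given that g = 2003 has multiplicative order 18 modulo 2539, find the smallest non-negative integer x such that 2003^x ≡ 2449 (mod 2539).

8

Successive powers of 2003 modulo 2539:
  2003^0=1  2003^1=2003  2003^2=389  2003^3=2233  2003^4=1520  2003^5=299
  2003^6=2232  2003^7=2056  2003^8=2449
So 2003^8 ≡ 2449 (mod 2539), giving x = 8.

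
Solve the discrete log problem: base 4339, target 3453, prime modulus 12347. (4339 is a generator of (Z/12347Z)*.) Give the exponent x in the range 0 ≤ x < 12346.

Baby-step giant-step with m = ceil(sqrt(12346)) = 112.
Baby table (4339^j mod 12347 for j=0..111):
  0:1  1:4339  2:10093  3:11065  4:5899  5:430  6:1373  7:6193
  8:4355  9:5435  10:12042  11:10081  12:8385  13:8253  14:3467  15:4667
  16:1033  17:226  18:5201  19:9170  20:6596  21:12045  22:10751  23:1623
  24:4407  25:8817  26:5957  27:5152  28:6458  29:5919  30:781  31:5681
  32:5247  33:11212  34:1688  35:2461  36:10471  37:9056  38:5830  39:9714
  40:8735  41:8222  42:4775  43:459  44:3734  45:2562  46:4218  47:3648
  48:12165  49:510  50:2777  51:11078  52:571  53:8169  54:9401  55:8798
  56:9945  57:10937  58:6122  59:4961  60:4958  61:4288  62:11050  63:2549
  64:9546  65:8256  66:4137  67:10252  68:9534  69:5576  70:6491  71:942
  72:481  73:416  74:2362  75:708  76:9956  77:9278  78:6022  79:3206
  80:8112  81:9018  82:1459  83:8937  84:8063  85:6306  86:782  87:10020
  88:2993  89:9930  90:7587  91:2891  92:11844  93:2902  94:10185  95:2802
  96:8430  97:5956  98:813  99:8712  100:7201  101:7229  102:5251  103:3874
  104:5019  105:9680  106:9373  107:10776  108:11322  109:9792  110:1461  111:5268
Giant step factor: 4339^(-112) ≡ 2004 (mod 12347).
Scan 3453·2004^i mod 12347 for i = 0, 1, …:
  i=0: 3453   i=1: 5492   i=2: 4791   i=3: 7545
  i=4: 7452   i=5: 6285   i=6: 1200   i=7: 9482
  i=8: 12242   i=9: 11826     …   i=80: 6578
  i=81: 8063
Match at i=81, j=84: x = 81·112 + 84 = 9156.

9156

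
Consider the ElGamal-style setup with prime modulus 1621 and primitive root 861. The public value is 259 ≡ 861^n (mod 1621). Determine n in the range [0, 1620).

Baby-step giant-step with m = ceil(sqrt(1620)) = 41.
Baby table (861^j mod 1621 for j=0..40):
  0:1  1:861  2:524  3:526  4:627  5:54  6:1106  7:739
  8:847  9:1438  10:1295  11:1368  12:1002  13:350  14:1465  15:227
  16:927  17:615  18:1069  19:1302  20:911  21:1428  22:790  23:991
  24:605  25:564  26:925  27:514  28:21  29:250  30:1278  31:1320
  32:199  33:1134  34:532  35:930  36:1577  37:1020  38:1259  39:1171
  40:1590
Giant step factor: 861^(-41) ≡ 1548 (mod 1621).
Scan 259·1548^i mod 1621 for i = 0, 1, …:
  i=0: 259   i=1: 545   i=2: 740   i=3: 1094
  i=4: 1188   i=5: 810   i=6: 847
Match at i=6, j=8: n = 6·41 + 8 = 254.

254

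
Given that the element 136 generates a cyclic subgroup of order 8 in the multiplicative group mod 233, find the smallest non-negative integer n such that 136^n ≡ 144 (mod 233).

6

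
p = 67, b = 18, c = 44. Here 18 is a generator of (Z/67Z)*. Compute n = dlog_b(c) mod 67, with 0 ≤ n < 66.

25

Successive powers of 18 modulo 67:
  18^0=1  18^1=18  18^2=56  18^3=3  18^4=54  18^5=34
  18^6=9  18^7=28  18^8=35  18^9=27  18^10=17  18^11=38
  18^12=14  18^13=51  18^14=47  18^15=42  18^16=19  18^17=7
  18^18=59  18^19=57  18^20=21  18^21=43  18^22=37  18^23=63
  18^24=62  18^25=44
So 18^25 ≡ 44 (mod 67), giving n = 25.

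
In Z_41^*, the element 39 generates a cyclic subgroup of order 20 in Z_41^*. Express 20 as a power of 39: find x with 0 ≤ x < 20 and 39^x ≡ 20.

19

Successive powers of 39 modulo 41:
  39^0=1  39^1=39  39^2=4  39^3=33  39^4=16  39^5=9
  39^6=23  39^7=36  39^8=10  39^9=21  39^10=40  39^11=2
  39^12=37  39^13=8  39^14=25  39^15=32  39^16=18  39^17=5
  39^18=31  39^19=20
So 39^19 ≡ 20 (mod 41), giving x = 19.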